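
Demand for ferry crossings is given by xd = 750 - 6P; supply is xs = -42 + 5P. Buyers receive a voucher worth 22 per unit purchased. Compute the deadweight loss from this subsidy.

Deadweight loss = 660

Pre-subsidy: 750 - 6P = -42 + 5P gives P* = 72, x* = 318.
With the rebate, buyers effectively pay Pb = Ps − 22, where Ps is the price sellers receive.
Demand in terms of Ps becomes xd = 750 − 6(Ps − 22) = 882 - 6Ps. Setting this equal to supply: 882 - 6Ps = -42 + 5Ps, so Ps = 84.
Buyers pay Pb = 84 − 22 = 62; x' = -42 + 5·84 = 378.
The subsidy expands output by 378 − 318 = 60 past the efficient level; on those units the gap between marginal cost and willingness to pay runs from 0 up to 22.
DWL = ½ × 22 × 60 = 660.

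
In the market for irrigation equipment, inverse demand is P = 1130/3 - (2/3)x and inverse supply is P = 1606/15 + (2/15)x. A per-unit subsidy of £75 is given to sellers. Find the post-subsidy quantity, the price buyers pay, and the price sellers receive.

x' = 430.75; buyers pay £89.5; sellers receive £164.5

Pre-subsidy: 1130/3 - (2/3)x = 1606/15 + (2/15)x gives x* = 337 and P* = 152.
With the subsidy, sellers receive Ps = Pb + 75 for each unit, where Pb is the price buyers pay.
On the curves, Pb = 1130/3 - (2/3)x and Ps = 1606/15 + (2/15)x; the wedge Ps − Pb = 75 gives 1606/15 + (2/15)x − (1130/3 - (2/3)x) = 75, so x' = 430.75.
Then Pb = 1130/3 − (2/3)·430.75 = 89.5 and Ps = 1606/15 + (2/15)·430.75 = 164.5.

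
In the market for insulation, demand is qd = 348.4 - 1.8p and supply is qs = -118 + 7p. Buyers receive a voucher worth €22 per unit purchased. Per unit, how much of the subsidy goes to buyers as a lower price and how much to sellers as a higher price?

Pre-subsidy: 348.4 - 1.8p = -118 + 7p gives p* = 53, q* = 253.
With the rebate, buyers effectively pay pb = ps − 22, where ps is the price sellers receive.
Demand in terms of ps becomes qd = 348.4 − 1.8(ps − 22) = 388 - 1.8ps. Setting this equal to supply: 388 - 1.8ps = -118 + 7ps, so ps = 57.5.
Buyers pay pb = 57.5 − 22 = 35.5; q' = -118 + 7·57.5 = 284.5.
Buyers' price falls by p* − pb = 53 − 35.5 = 17.5; sellers' price rises by ps − p* = 57.5 − 53 = 4.5.

Buyers gain €17.5 per unit; sellers gain €4.5 per unit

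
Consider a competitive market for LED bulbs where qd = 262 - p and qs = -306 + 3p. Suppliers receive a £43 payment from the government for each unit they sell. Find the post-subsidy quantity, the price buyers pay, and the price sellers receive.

q' = 152.25; buyers pay £109.75; sellers receive £152.75

Pre-subsidy: 262 - p = -306 + 3p gives p* = 142, q* = 120.
With the subsidy, sellers receive ps = pb + 43 for each unit, where pb is the price buyers pay.
Supply in terms of pb becomes qs = -306 + 3(pb + 43) = -177 + 3pb. Setting this equal to demand: 262 - pb = -177 + 3pb, so pb = 109.75.
Sellers receive ps = 109.75 + 43 = 152.75; q' = 262 − 1·109.75 = 152.25.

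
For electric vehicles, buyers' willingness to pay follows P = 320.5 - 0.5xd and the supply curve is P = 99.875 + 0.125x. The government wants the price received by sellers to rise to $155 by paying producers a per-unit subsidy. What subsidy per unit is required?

Required subsidy s = $55 per unit

At a seller price of 155, quantity supplied is -799 + 8·155 = 441.
Buyers absorb 441 only when they pay Pb = 320.5 − 0.5·441 = 100.
s = Ps − Pb = 155 − 100 = 55.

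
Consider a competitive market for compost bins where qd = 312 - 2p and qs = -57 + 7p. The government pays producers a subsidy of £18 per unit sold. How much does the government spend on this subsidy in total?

Pre-subsidy: 312 - 2p = -57 + 7p gives p* = 41, q* = 230.
With the subsidy, sellers receive ps = pb + 18 for each unit, where pb is the price buyers pay.
Supply in terms of pb becomes qs = -57 + 7(pb + 18) = 69 + 7pb. Setting this equal to demand: 312 - 2pb = 69 + 7pb, so pb = 27.
Sellers receive ps = 27 + 18 = 45; q' = 312 − 2·27 = 258.
Government outlay = subsidy × quantity = 18 × 258 = 4644.

Government cost = £4644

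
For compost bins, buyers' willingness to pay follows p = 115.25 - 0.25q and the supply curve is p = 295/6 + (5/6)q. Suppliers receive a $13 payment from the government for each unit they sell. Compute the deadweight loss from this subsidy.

Deadweight loss = $78

Pre-subsidy: 115.25 - 0.25q = 295/6 + (5/6)q gives q* = 61 and p* = 100.
With the subsidy, sellers receive ps = pb + 13 for each unit, where pb is the price buyers pay.
On the curves, pb = 115.25 - 0.25q and ps = 295/6 + (5/6)q; the wedge ps − pb = 13 gives 295/6 + (5/6)q − (115.25 - 0.25q) = 13, so q' = 73.
Then pb = 115.25 − 0.25·73 = 97 and ps = 295/6 + (5/6)·73 = 110.
The subsidy expands output by 73 − 61 = 12 past the efficient level; on those units the gap between marginal cost and willingness to pay runs from 0 up to 13.
DWL = ½ × 13 × 12 = 78.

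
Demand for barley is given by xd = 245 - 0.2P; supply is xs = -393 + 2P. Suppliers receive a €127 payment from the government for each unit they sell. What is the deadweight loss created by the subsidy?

Deadweight loss = 16129/11

Pre-subsidy: 245 - 0.2P = -393 + 2P gives P* = 290, x* = 187.
With the subsidy, sellers receive Ps = Pb + 127 for each unit, where Pb is the price buyers pay.
Supply in terms of Pb becomes xs = -393 + 2(Pb + 127) = -139 + 2Pb. Setting this equal to demand: 245 - 0.2Pb = -139 + 2Pb, so Pb = 1920/11.
Sellers receive Ps = 1920/11 + 127 = 3317/11; x' = 245 − 0.2·(1920/11) = 2311/11.
The subsidy expands output by 2311/11 − 187 = 254/11 past the efficient level; on those units the gap between marginal cost and willingness to pay runs from 0 up to 127.
DWL = ½ × 127 × 254/11 = 16129/11.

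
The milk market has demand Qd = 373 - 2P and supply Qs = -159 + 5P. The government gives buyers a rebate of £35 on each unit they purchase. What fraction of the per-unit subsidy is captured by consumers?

Consumer share = 5/7

Pre-subsidy: 373 - 2P = -159 + 5P gives P* = 76, Q* = 221.
With the rebate, buyers effectively pay Pb = Ps − 35, where Ps is the price sellers receive.
Demand in terms of Ps becomes Qd = 373 − 2(Ps − 35) = 443 - 2Ps. Setting this equal to supply: 443 - 2Ps = -159 + 5Ps, so Ps = 86.
Buyers pay Pb = 86 − 35 = 51; Q' = -159 + 5·86 = 271.
Buyers' price falls by P* − Pb = 76 − 51 = 25; sellers' price rises by Ps − P* = 86 − 76 = 10.
So consumers capture 25/35 = 5/7 of each unit of subsidy.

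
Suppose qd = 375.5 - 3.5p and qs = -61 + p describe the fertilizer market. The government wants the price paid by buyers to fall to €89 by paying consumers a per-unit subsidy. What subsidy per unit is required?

At a buyer price of 89, quantity demanded is 375.5 − 3.5·89 = 64.
Sellers supply 64 only when they receive ps with -61 + 1·ps = 64, i.e. ps = 125.
s = ps − pb = 125 − 89 = 36.

Required subsidy s = €36 per unit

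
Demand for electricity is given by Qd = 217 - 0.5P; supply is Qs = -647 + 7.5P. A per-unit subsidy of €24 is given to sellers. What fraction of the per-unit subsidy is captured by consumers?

Pre-subsidy: 217 - 0.5P = -647 + 7.5P gives P* = 108, Q* = 163.
With the subsidy, sellers receive Ps = Pb + 24 for each unit, where Pb is the price buyers pay.
Supply in terms of Pb becomes Qs = -647 + 7.5(Pb + 24) = -467 + 7.5Pb. Setting this equal to demand: 217 - 0.5Pb = -467 + 7.5Pb, so Pb = 85.5.
Sellers receive Ps = 85.5 + 24 = 109.5; Q' = 217 − 0.5·85.5 = 174.25.
Buyers' price falls by P* − Pb = 108 − 85.5 = 22.5; sellers' price rises by Ps − P* = 109.5 − 108 = 1.5.
So consumers capture 22.5/24 = 0.9375 of each unit of subsidy.

Consumer share = 0.9375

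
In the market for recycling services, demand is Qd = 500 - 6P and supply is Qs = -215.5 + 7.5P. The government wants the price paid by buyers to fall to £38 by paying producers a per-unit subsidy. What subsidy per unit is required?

Required subsidy s = £27 per unit

At a buyer price of 38, quantity demanded is 500 − 6·38 = 272.
Sellers supply 272 only when they receive Ps with -215.5 + 7.5·Ps = 272, i.e. Ps = 65.
s = Ps − Pb = 65 − 38 = 27.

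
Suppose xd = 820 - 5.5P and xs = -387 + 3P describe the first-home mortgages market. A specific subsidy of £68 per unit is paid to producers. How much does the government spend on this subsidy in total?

Government cost = £11628

Pre-subsidy: 820 - 5.5P = -387 + 3P gives P* = 142, x* = 39.
With the subsidy, sellers receive Ps = Pb + 68 for each unit, where Pb is the price buyers pay.
Supply in terms of Pb becomes xs = -387 + 3(Pb + 68) = -183 + 3Pb. Setting this equal to demand: 820 - 5.5Pb = -183 + 3Pb, so Pb = 118.
Sellers receive Ps = 118 + 68 = 186; x' = 820 − 5.5·118 = 171.
Government outlay = subsidy × quantity = 68 × 171 = 11628.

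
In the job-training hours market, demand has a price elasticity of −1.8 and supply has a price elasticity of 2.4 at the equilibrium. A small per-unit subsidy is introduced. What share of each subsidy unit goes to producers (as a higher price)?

Producer share = 3/7

For a small subsidy around the equilibrium, the benefit split depends on the relative slopes, which at a point are proportional to the elasticities.
Buyer share = εs/(εs + |εd|) = 2.4/(2.4 + 1.8) = 4/7; seller share = |εd|/(εs + |εd|) = 3/7.
So producers capture 3/7 of the subsidy.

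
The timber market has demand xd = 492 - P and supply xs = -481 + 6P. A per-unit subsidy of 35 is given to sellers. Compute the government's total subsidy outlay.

Government cost = 13405

Pre-subsidy: 492 - P = -481 + 6P gives P* = 139, x* = 353.
With the subsidy, sellers receive Ps = Pb + 35 for each unit, where Pb is the price buyers pay.
Supply in terms of Pb becomes xs = -481 + 6(Pb + 35) = -271 + 6Pb. Setting this equal to demand: 492 - Pb = -271 + 6Pb, so Pb = 109.
Sellers receive Ps = 109 + 35 = 144; x' = 492 − 1·109 = 383.
Government outlay = subsidy × quantity = 35 × 383 = 13405.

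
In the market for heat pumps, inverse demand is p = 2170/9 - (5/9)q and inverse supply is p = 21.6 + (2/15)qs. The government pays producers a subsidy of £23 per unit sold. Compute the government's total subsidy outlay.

Government cost = 250999/31

Pre-subsidy: 2170/9 - (5/9)q = 21.6 + (2/15)q gives q* = 9878/31 and p* = 5960/93.
With the subsidy, sellers receive ps = pb + 23 for each unit, where pb is the price buyers pay.
On the curves, pb = 2170/9 - (5/9)q and ps = 21.6 + (2/15)q; the wedge ps − pb = 23 gives 21.6 + (2/15)q − (2170/9 - (5/9)q) = 23, so q' = 10913/31.
Then pb = 2170/9 − (5/9)·(10913/31) = 4235/93 and ps = 21.6 + (2/15)·(10913/31) = 6374/93.
Government outlay = subsidy × quantity = 23 × 10913/31 = 250999/31.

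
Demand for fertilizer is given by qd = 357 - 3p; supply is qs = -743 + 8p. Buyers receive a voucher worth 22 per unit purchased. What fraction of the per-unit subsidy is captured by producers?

Pre-subsidy: 357 - 3p = -743 + 8p gives p* = 100, q* = 57.
With the rebate, buyers effectively pay pb = ps − 22, where ps is the price sellers receive.
Demand in terms of ps becomes qd = 357 − 3(ps − 22) = 423 - 3ps. Setting this equal to supply: 423 - 3ps = -743 + 8ps, so ps = 106.
Buyers pay pb = 106 − 22 = 84; q' = -743 + 8·106 = 105.
Buyers' price falls by p* − pb = 100 − 84 = 16; sellers' price rises by ps − p* = 106 − 100 = 6.
So producers capture 6/22 = 3/11 of each unit of subsidy.

Producer share = 3/11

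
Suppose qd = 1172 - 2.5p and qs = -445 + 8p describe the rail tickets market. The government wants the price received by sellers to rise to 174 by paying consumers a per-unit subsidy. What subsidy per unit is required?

At a seller price of 174, quantity supplied is -445 + 8·174 = 947.
Buyers absorb 947 only when they pay pb with 1172 − 2.5·pb = 947, i.e. pb = 90.
s = ps − pb = 174 − 90 = 84.

Required subsidy s = 84 per unit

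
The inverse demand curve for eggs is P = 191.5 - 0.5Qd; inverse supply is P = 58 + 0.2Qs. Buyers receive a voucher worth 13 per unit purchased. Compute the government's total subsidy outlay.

Government cost = 19045/7

Pre-subsidy: 191.5 - 0.5Q = 58 + 0.2Q gives Q* = 1335/7 and P* = 673/7.
With the rebate, buyers effectively pay Pb = Ps − 13, where Ps is the price sellers receive.
On the curves, Pb = 191.5 - 0.5Q and Ps = 58 + 0.2Q; the wedge Ps − Pb = 13 gives 58 + 0.2Q − (191.5 - 0.5Q) = 13, so Q' = 1465/7.
Then Pb = 191.5 − 0.5·(1465/7) = 608/7 and Ps = 58 + 0.2·(1465/7) = 699/7.
Government outlay = subsidy × quantity = 13 × 1465/7 = 19045/7.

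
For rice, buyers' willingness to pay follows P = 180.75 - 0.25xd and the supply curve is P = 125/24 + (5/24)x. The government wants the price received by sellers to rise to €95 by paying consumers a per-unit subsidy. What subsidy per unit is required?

At a seller price of 95, quantity supplied is -25 + 4.8·95 = 431.
Buyers absorb 431 only when they pay Pb = 180.75 − 0.25·431 = 73.
s = Ps − Pb = 95 − 73 = 22.

Required subsidy s = €22 per unit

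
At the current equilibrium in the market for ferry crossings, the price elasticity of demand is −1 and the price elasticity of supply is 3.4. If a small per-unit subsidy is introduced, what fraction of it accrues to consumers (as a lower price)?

For a small subsidy around the equilibrium, the benefit split depends on the relative slopes, which at a point are proportional to the elasticities.
Buyer share = εs/(εs + |εd|) = 3.4/(3.4 + 1) = 17/22; seller share = |εd|/(εs + |εd|) = 5/22.

Consumer share = 17/22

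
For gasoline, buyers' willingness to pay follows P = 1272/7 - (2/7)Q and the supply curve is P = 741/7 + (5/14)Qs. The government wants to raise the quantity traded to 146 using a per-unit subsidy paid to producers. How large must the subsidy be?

At Q = 146, from the demand curve buyers pay Pb = 1272/7 − (2/7)·146 = 140; from the supply curve sellers need Ps = 741/7 + (5/14)·146 = 158.
The subsidy must fill the gap: s = Ps − Pb = 158 − 140 = 18.

Required subsidy s = 18 per unit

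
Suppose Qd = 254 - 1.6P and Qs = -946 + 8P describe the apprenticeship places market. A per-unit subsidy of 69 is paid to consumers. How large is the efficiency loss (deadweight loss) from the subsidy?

Deadweight loss = 3174

Pre-subsidy: 254 - 1.6P = -946 + 8P gives P* = 125, Q* = 54.
With the rebate, buyers effectively pay Pb = Ps − 69, where Ps is the price sellers receive.
Demand in terms of Ps becomes Qd = 254 − 1.6(Ps − 69) = 364.4 - 1.6Ps. Setting this equal to supply: 364.4 - 1.6Ps = -946 + 8Ps, so Ps = 136.5.
Buyers pay Pb = 136.5 − 69 = 67.5; Q' = -946 + 8·136.5 = 146.
The subsidy expands output by 146 − 54 = 92 past the efficient level; on those units the gap between marginal cost and willingness to pay runs from 0 up to 69.
DWL = ½ × 69 × 92 = 3174.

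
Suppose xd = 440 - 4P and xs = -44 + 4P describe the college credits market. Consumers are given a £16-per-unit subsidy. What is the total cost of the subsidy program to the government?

Government cost = £3680

Pre-subsidy: 440 - 4P = -44 + 4P gives P* = 60.5, x* = 198.
With the rebate, buyers effectively pay Pb = Ps − 16, where Ps is the price sellers receive.
Demand in terms of Ps becomes xd = 440 − 4(Ps − 16) = 504 - 4Ps. Setting this equal to supply: 504 - 4Ps = -44 + 4Ps, so Ps = 68.5.
Buyers pay Pb = 68.5 − 16 = 52.5; x' = -44 + 4·68.5 = 230.
Government outlay = subsidy × quantity = 16 × 230 = 3680.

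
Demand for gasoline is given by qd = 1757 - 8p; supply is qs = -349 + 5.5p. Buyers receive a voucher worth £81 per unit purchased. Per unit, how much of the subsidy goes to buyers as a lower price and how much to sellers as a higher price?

Buyers gain £33 per unit; sellers gain £48 per unit

Pre-subsidy: 1757 - 8p = -349 + 5.5p gives p* = 156, q* = 509.
With the rebate, buyers effectively pay pb = ps − 81, where ps is the price sellers receive.
Demand in terms of ps becomes qd = 1757 − 8(ps − 81) = 2405 - 8ps. Setting this equal to supply: 2405 - 8ps = -349 + 5.5ps, so ps = 204.
Buyers pay pb = 204 − 81 = 123; q' = -349 + 5.5·204 = 773.
Buyers' price falls by p* − pb = 156 − 123 = 33; sellers' price rises by ps − p* = 204 − 156 = 48.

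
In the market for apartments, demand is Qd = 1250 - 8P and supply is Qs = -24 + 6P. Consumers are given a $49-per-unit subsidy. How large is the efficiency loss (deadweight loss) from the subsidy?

Pre-subsidy: 1250 - 8P = -24 + 6P gives P* = 91, Q* = 522.
With the rebate, buyers effectively pay Pb = Ps − 49, where Ps is the price sellers receive.
Demand in terms of Ps becomes Qd = 1250 − 8(Ps − 49) = 1642 - 8Ps. Setting this equal to supply: 1642 - 8Ps = -24 + 6Ps, so Ps = 119.
Buyers pay Pb = 119 − 49 = 70; Q' = -24 + 6·119 = 690.
The subsidy expands output by 690 − 522 = 168 past the efficient level; on those units the gap between marginal cost and willingness to pay runs from 0 up to 49.
DWL = ½ × 49 × 168 = 4116.

Deadweight loss = $4116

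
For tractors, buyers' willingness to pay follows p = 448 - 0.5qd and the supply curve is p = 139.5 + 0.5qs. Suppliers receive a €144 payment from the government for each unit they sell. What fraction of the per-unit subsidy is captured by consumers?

Pre-subsidy: 448 - 0.5q = 139.5 + 0.5q gives q* = 308.5 and p* = 293.75.
With the subsidy, sellers receive ps = pb + 144 for each unit, where pb is the price buyers pay.
On the curves, pb = 448 - 0.5q and ps = 139.5 + 0.5q; the wedge ps − pb = 144 gives 139.5 + 0.5q − (448 - 0.5q) = 144, so q' = 452.5.
Then pb = 448 − 0.5·452.5 = 221.75 and ps = 139.5 + 0.5·452.5 = 365.75.
Buyers' price falls by p* − pb = 293.75 − 221.75 = 72; sellers' price rises by ps − p* = 365.75 − 293.75 = 72.
So consumers capture 72/144 = 0.5 of each unit of subsidy.

Consumer share = 0.5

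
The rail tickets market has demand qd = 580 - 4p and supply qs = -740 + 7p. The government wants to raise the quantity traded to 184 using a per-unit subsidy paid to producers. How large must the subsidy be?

At q = 184, invert demand for the buyer price: pb = (580 − 184)/4 = 99; invert supply for the seller price: ps = (184 − (-740))/7 = 132.
The subsidy must fill the gap: s = ps − pb = 132 − 99 = 33.

Required subsidy s = 33 per unit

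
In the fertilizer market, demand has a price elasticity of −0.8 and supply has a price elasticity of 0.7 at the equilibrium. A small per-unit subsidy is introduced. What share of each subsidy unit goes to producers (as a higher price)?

For a small subsidy around the equilibrium, the benefit split depends on the relative slopes, which at a point are proportional to the elasticities.
Buyer share = εs/(εs + |εd|) = 0.7/(0.7 + 0.8) = 7/15; seller share = |εd|/(εs + |εd|) = 8/15.
So producers capture 8/15 of the subsidy.

Producer share = 8/15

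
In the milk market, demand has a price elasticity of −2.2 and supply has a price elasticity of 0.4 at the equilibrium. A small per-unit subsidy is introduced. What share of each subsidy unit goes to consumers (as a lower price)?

For a small subsidy around the equilibrium, the benefit split depends on the relative slopes, which at a point are proportional to the elasticities.
Buyer share = εs/(εs + |εd|) = 0.4/(0.4 + 2.2) = 2/13; seller share = |εd|/(εs + |εd|) = 11/13.

Consumer share = 2/13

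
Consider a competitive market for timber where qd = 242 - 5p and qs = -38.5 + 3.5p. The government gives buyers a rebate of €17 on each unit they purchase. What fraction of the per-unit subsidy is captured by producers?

Producer share = 10/17

Pre-subsidy: 242 - 5p = -38.5 + 3.5p gives p* = 33, q* = 77.
With the rebate, buyers effectively pay pb = ps − 17, where ps is the price sellers receive.
Demand in terms of ps becomes qd = 242 − 5(ps − 17) = 327 - 5ps. Setting this equal to supply: 327 - 5ps = -38.5 + 3.5ps, so ps = 43.
Buyers pay pb = 43 − 17 = 26; q' = -38.5 + 3.5·43 = 112.
Buyers' price falls by p* − pb = 33 − 26 = 7; sellers' price rises by ps − p* = 43 − 33 = 10.
So producers capture 10/17 = 10/17 of each unit of subsidy.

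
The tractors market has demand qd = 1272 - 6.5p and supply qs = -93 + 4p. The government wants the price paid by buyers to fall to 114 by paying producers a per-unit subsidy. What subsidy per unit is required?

Required subsidy s = 42 per unit

At a buyer price of 114, quantity demanded is 1272 − 6.5·114 = 531.
Sellers supply 531 only when they receive ps with -93 + 4·ps = 531, i.e. ps = 156.
s = ps − pb = 156 − 114 = 42.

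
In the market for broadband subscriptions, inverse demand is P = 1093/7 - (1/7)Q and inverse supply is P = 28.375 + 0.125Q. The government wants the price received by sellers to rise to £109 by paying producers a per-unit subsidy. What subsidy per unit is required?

At a seller price of 109, quantity supplied is -227 + 8·109 = 645.
Buyers absorb 645 only when they pay Pb = 1093/7 − (1/7)·645 = 64.
s = Ps − Pb = 109 − 64 = 45.

Required subsidy s = £45 per unit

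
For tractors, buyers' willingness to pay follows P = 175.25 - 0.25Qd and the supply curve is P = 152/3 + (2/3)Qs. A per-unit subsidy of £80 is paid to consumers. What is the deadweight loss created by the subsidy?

Deadweight loss = 38400/11

Pre-subsidy: 175.25 - 0.25Q = 152/3 + (2/3)Q gives Q* = 1495/11 and P* = 1554/11.
With the rebate, buyers effectively pay Pb = Ps − 80, where Ps is the price sellers receive.
On the curves, Pb = 175.25 - 0.25Q and Ps = 152/3 + (2/3)Q; the wedge Ps − Pb = 80 gives 152/3 + (2/3)Q − (175.25 - 0.25Q) = 80, so Q' = 2455/11.
Then Pb = 175.25 − 0.25·(2455/11) = 1314/11 and Ps = 152/3 + (2/3)·(2455/11) = 2194/11.
The subsidy expands output by 2455/11 − 1495/11 = 960/11 past the efficient level; on those units the gap between marginal cost and willingness to pay runs from 0 up to 80.
DWL = ½ × 80 × 960/11 = 38400/11.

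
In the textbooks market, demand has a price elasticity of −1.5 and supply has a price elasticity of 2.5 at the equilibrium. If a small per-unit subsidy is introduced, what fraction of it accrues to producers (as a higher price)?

Producer share = 0.375

For a small subsidy around the equilibrium, the benefit split depends on the relative slopes, which at a point are proportional to the elasticities.
Buyer share = εs/(εs + |εd|) = 2.5/(2.5 + 1.5) = 0.625; seller share = |εd|/(εs + |εd|) = 0.375.
So producers capture 0.375 of the subsidy.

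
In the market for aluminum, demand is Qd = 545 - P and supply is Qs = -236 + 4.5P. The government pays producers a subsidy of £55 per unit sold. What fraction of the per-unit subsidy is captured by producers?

Producer share = 2/11

Pre-subsidy: 545 - P = -236 + 4.5P gives P* = 142, Q* = 403.
With the subsidy, sellers receive Ps = Pb + 55 for each unit, where Pb is the price buyers pay.
Supply in terms of Pb becomes Qs = -236 + 4.5(Pb + 55) = 11.5 + 4.5Pb. Setting this equal to demand: 545 - Pb = 11.5 + 4.5Pb, so Pb = 97.
Sellers receive Ps = 97 + 55 = 152; Q' = 545 − 1·97 = 448.
Buyers' price falls by P* − Pb = 142 − 97 = 45; sellers' price rises by Ps − P* = 152 − 142 = 10.
So producers capture 10/55 = 2/11 of each unit of subsidy.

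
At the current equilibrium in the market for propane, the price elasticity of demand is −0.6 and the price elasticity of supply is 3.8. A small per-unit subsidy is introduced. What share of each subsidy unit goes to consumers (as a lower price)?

For a small subsidy around the equilibrium, the benefit split depends on the relative slopes, which at a point are proportional to the elasticities.
Buyer share = εs/(εs + |εd|) = 3.8/(3.8 + 0.6) = 19/22; seller share = |εd|/(εs + |εd|) = 3/22.

Consumer share = 19/22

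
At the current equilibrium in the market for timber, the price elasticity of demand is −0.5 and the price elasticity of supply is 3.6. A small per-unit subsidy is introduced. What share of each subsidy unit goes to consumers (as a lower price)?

For a small subsidy around the equilibrium, the benefit split depends on the relative slopes, which at a point are proportional to the elasticities.
Buyer share = εs/(εs + |εd|) = 3.6/(3.6 + 0.5) = 36/41; seller share = |εd|/(εs + |εd|) = 5/41.

Consumer share = 36/41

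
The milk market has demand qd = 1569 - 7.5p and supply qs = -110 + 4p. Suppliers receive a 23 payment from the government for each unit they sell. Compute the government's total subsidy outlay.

Government cost = 12282

Pre-subsidy: 1569 - 7.5p = -110 + 4p gives p* = 146, q* = 474.
With the subsidy, sellers receive ps = pb + 23 for each unit, where pb is the price buyers pay.
Supply in terms of pb becomes qs = -110 + 4(pb + 23) = -18 + 4pb. Setting this equal to demand: 1569 - 7.5pb = -18 + 4pb, so pb = 138.
Sellers receive ps = 138 + 23 = 161; q' = 1569 − 7.5·138 = 534.
Government outlay = subsidy × quantity = 23 × 534 = 12282.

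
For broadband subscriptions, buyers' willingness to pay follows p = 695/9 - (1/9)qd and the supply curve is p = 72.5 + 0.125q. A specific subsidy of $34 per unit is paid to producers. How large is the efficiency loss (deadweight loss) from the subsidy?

Deadweight loss = $2448

Pre-subsidy: 695/9 - (1/9)q = 72.5 + 0.125q gives q* = 20 and p* = 75.
With the subsidy, sellers receive ps = pb + 34 for each unit, where pb is the price buyers pay.
On the curves, pb = 695/9 - (1/9)q and ps = 72.5 + 0.125q; the wedge ps − pb = 34 gives 72.5 + 0.125q − (695/9 - (1/9)q) = 34, so q' = 164.
Then pb = 695/9 − (1/9)·164 = 59 and ps = 72.5 + 0.125·164 = 93.
The subsidy expands output by 164 − 20 = 144 past the efficient level; on those units the gap between marginal cost and willingness to pay runs from 0 up to 34.
DWL = ½ × 34 × 144 = 2448.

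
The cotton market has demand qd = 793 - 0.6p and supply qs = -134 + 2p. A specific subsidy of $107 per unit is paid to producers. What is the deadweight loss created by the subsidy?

Deadweight loss = 34347/13

Pre-subsidy: 793 - 0.6p = -134 + 2p gives p* = 4635/13, q* = 7528/13.
With the subsidy, sellers receive ps = pb + 107 for each unit, where pb is the price buyers pay.
Supply in terms of pb becomes qs = -134 + 2(pb + 107) = 80 + 2pb. Setting this equal to demand: 793 - 0.6pb = 80 + 2pb, so pb = 3565/13.
Sellers receive ps = 3565/13 + 107 = 4956/13; q' = 793 − 0.6·(3565/13) = 8170/13.
The subsidy expands output by 8170/13 − 7528/13 = 642/13 past the efficient level; on those units the gap between marginal cost and willingness to pay runs from 0 up to 107.
DWL = ½ × 107 × 642/13 = 34347/13.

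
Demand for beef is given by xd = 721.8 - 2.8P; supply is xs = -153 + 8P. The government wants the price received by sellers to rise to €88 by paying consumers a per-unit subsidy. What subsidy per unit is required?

Required subsidy s = €27 per unit

At a seller price of 88, quantity supplied is -153 + 8·88 = 551.
Buyers absorb 551 only when they pay Pb with 721.8 − 2.8·Pb = 551, i.e. Pb = 61.
s = Ps − Pb = 88 − 61 = 27.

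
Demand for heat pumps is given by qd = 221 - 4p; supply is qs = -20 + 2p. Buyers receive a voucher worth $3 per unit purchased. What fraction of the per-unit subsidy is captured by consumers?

Pre-subsidy: 221 - 4p = -20 + 2p gives p* = 241/6, q* = 181/3.
With the rebate, buyers effectively pay pb = ps − 3, where ps is the price sellers receive.
Demand in terms of ps becomes qd = 221 − 4(ps − 3) = 233 - 4ps. Setting this equal to supply: 233 - 4ps = -20 + 2ps, so ps = 253/6.
Buyers pay pb = 253/6 − 3 = 235/6; q' = -20 + 2·(253/6) = 193/3.
Buyers' price falls by p* − pb = 241/6 − 235/6 = 1; sellers' price rises by ps − p* = 253/6 − 241/6 = 2.
So consumers capture 1/3 = 1/3 of each unit of subsidy.

Consumer share = 1/3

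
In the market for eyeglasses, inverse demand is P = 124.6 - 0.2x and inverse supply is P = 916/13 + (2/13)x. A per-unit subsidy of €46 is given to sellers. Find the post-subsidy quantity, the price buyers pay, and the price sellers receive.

x' = 283; buyers pay €68; sellers receive €114

Pre-subsidy: 124.6 - 0.2x = 916/13 + (2/13)x gives x* = 153 and P* = 94.
With the subsidy, sellers receive Ps = Pb + 46 for each unit, where Pb is the price buyers pay.
On the curves, Pb = 124.6 - 0.2x and Ps = 916/13 + (2/13)x; the wedge Ps − Pb = 46 gives 916/13 + (2/13)x − (124.6 - 0.2x) = 46, so x' = 283.
Then Pb = 124.6 − 0.2·283 = 68 and Ps = 916/13 + (2/13)·283 = 114.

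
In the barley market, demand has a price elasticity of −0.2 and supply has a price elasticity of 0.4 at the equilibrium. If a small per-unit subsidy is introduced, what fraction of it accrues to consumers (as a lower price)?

Consumer share = 2/3

For a small subsidy around the equilibrium, the benefit split depends on the relative slopes, which at a point are proportional to the elasticities.
Buyer share = εs/(εs + |εd|) = 0.4/(0.4 + 0.2) = 2/3; seller share = |εd|/(εs + |εd|) = 1/3.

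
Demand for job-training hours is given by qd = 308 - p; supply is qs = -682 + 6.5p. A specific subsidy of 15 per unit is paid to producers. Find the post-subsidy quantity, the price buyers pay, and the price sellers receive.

Pre-subsidy: 308 - p = -682 + 6.5p gives p* = 132, q* = 176.
With the subsidy, sellers receive ps = pb + 15 for each unit, where pb is the price buyers pay.
Supply in terms of pb becomes qs = -682 + 6.5(pb + 15) = -584.5 + 6.5pb. Setting this equal to demand: 308 - pb = -584.5 + 6.5pb, so pb = 119.
Sellers receive ps = 119 + 15 = 134; q' = 308 − 1·119 = 189.

q' = 189; buyers pay 119; sellers receive 134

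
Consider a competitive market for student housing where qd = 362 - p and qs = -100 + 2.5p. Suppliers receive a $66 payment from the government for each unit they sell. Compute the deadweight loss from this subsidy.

Deadweight loss = 10890/7

Pre-subsidy: 362 - p = -100 + 2.5p gives p* = 132, q* = 230.
With the subsidy, sellers receive ps = pb + 66 for each unit, where pb is the price buyers pay.
Supply in terms of pb becomes qs = -100 + 2.5(pb + 66) = 65 + 2.5pb. Setting this equal to demand: 362 - pb = 65 + 2.5pb, so pb = 594/7.
Sellers receive ps = 594/7 + 66 = 1056/7; q' = 362 − 1·(594/7) = 1940/7.
The subsidy expands output by 1940/7 − 230 = 330/7 past the efficient level; on those units the gap between marginal cost and willingness to pay runs from 0 up to 66.
DWL = ½ × 66 × 330/7 = 10890/7.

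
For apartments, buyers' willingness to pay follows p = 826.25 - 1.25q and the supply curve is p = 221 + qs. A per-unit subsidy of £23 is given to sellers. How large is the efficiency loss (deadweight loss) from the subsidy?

Pre-subsidy: 826.25 - 1.25q = 221 + q gives q* = 269 and p* = 490.
With the subsidy, sellers receive ps = pb + 23 for each unit, where pb is the price buyers pay.
On the curves, pb = 826.25 - 1.25q and ps = 221 + q; the wedge ps − pb = 23 gives 221 + q − (826.25 - 1.25q) = 23, so q' = 2513/9.
Then pb = 826.25 − 1.25·(2513/9) = 4295/9 and ps = 221 + 1·(2513/9) = 4502/9.
The subsidy expands output by 2513/9 − 269 = 92/9 past the efficient level; on those units the gap between marginal cost and willingness to pay runs from 0 up to 23.
DWL = ½ × 23 × 92/9 = 1058/9.

Deadweight loss = 1058/9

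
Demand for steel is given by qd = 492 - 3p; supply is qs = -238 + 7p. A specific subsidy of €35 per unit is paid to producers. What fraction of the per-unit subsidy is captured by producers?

Pre-subsidy: 492 - 3p = -238 + 7p gives p* = 73, q* = 273.
With the subsidy, sellers receive ps = pb + 35 for each unit, where pb is the price buyers pay.
Supply in terms of pb becomes qs = -238 + 7(pb + 35) = 7 + 7pb. Setting this equal to demand: 492 - 3pb = 7 + 7pb, so pb = 48.5.
Sellers receive ps = 48.5 + 35 = 83.5; q' = 492 − 3·48.5 = 346.5.
Buyers' price falls by p* − pb = 73 − 48.5 = 24.5; sellers' price rises by ps − p* = 83.5 − 73 = 10.5.
So producers capture 10.5/35 = 0.3 of each unit of subsidy.

Producer share = 0.3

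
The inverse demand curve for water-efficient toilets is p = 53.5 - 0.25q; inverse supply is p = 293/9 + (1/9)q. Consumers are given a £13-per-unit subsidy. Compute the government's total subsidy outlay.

Government cost = £1222

Pre-subsidy: 53.5 - 0.25q = 293/9 + (1/9)q gives q* = 58 and p* = 39.
With the rebate, buyers effectively pay pb = ps − 13, where ps is the price sellers receive.
On the curves, pb = 53.5 - 0.25q and ps = 293/9 + (1/9)q; the wedge ps − pb = 13 gives 293/9 + (1/9)q − (53.5 - 0.25q) = 13, so q' = 94.
Then pb = 53.5 − 0.25·94 = 30 and ps = 293/9 + (1/9)·94 = 43.
Government outlay = subsidy × quantity = 13 × 94 = 1222.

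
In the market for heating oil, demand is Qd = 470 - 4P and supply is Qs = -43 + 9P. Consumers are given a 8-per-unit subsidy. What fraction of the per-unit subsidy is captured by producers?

Pre-subsidy: 470 - 4P = -43 + 9P gives P* = 513/13, Q* = 4058/13.
With the rebate, buyers effectively pay Pb = Ps − 8, where Ps is the price sellers receive.
Demand in terms of Ps becomes Qd = 470 − 4(Ps − 8) = 502 - 4Ps. Setting this equal to supply: 502 - 4Ps = -43 + 9Ps, so Ps = 545/13.
Buyers pay Pb = 545/13 − 8 = 441/13; Q' = -43 + 9·(545/13) = 4346/13.
Buyers' price falls by P* − Pb = 513/13 − 441/13 = 72/13; sellers' price rises by Ps − P* = 545/13 − 513/13 = 32/13.
So producers capture (32/13)/8 = 4/13 of each unit of subsidy.

Producer share = 4/13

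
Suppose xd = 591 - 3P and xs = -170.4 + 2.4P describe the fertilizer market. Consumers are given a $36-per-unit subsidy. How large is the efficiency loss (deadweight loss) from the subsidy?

Deadweight loss = $864

Pre-subsidy: 591 - 3P = -170.4 + 2.4P gives P* = 141, x* = 168.
With the rebate, buyers effectively pay Pb = Ps − 36, where Ps is the price sellers receive.
Demand in terms of Ps becomes xd = 591 − 3(Ps − 36) = 699 - 3Ps. Setting this equal to supply: 699 - 3Ps = -170.4 + 2.4Ps, so Ps = 161.
Buyers pay Pb = 161 − 36 = 125; x' = -170.4 + 2.4·161 = 216.
The subsidy expands output by 216 − 168 = 48 past the efficient level; on those units the gap between marginal cost and willingness to pay runs from 0 up to 36.
DWL = ½ × 36 × 48 = 864.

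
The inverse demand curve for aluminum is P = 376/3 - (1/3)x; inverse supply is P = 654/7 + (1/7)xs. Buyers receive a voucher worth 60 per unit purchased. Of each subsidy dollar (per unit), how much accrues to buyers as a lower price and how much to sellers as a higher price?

Pre-subsidy: 376/3 - (1/3)x = 654/7 + (1/7)x gives x* = 67 and P* = 103.
With the rebate, buyers effectively pay Pb = Ps − 60, where Ps is the price sellers receive.
On the curves, Pb = 376/3 - (1/3)x and Ps = 654/7 + (1/7)x; the wedge Ps − Pb = 60 gives 654/7 + (1/7)x − (376/3 - (1/3)x) = 60, so x' = 193.
Then Pb = 376/3 − (1/3)·193 = 61 and Ps = 654/7 + (1/7)·193 = 121.
Buyers' price falls by P* − Pb = 103 − 61 = 42; sellers' price rises by Ps − P* = 121 − 103 = 18.

Buyers gain 42 per unit; sellers gain 18 per unit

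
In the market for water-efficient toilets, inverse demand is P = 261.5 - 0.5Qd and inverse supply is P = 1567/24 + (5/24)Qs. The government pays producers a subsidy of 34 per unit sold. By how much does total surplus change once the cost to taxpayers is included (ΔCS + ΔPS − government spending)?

Net change in total surplus = -816

Pre-subsidy: 261.5 - 0.5Q = 1567/24 + (5/24)Q gives Q* = 277 and P* = 123.
With the subsidy, sellers receive Ps = Pb + 34 for each unit, where Pb is the price buyers pay.
On the curves, Pb = 261.5 - 0.5Q and Ps = 1567/24 + (5/24)Q; the wedge Ps − Pb = 34 gives 1567/24 + (5/24)Q − (261.5 - 0.5Q) = 34, so Q' = 325.
Then Pb = 261.5 − 0.5·325 = 99 and Ps = 1567/24 + (5/24)·325 = 133.
ΔCS = ½(277 + 325)(123 − 99) = 7224; ΔPS = ½(277 + 325)(133 − 123) = 3010.
Government spending = 34 × 325 = 11050.
Net change = 7224 + 3010 − 11050 = -816. The loss equals the DWL triangle ½·34·48.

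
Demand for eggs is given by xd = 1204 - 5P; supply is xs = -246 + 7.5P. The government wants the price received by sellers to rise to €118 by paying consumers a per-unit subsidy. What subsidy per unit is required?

Required subsidy s = €5 per unit

At a seller price of 118, quantity supplied is -246 + 7.5·118 = 639.
Buyers absorb 639 only when they pay Pb with 1204 − 5·Pb = 639, i.e. Pb = 113.
s = Ps − Pb = 118 − 113 = 5.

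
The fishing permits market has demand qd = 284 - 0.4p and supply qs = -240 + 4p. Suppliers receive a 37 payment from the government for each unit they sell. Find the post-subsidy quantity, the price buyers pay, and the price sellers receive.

q' = 2748/11; buyers pay 940/11; sellers receive 1347/11

Pre-subsidy: 284 - 0.4p = -240 + 4p gives p* = 1310/11, q* = 2600/11.
With the subsidy, sellers receive ps = pb + 37 for each unit, where pb is the price buyers pay.
Supply in terms of pb becomes qs = -240 + 4(pb + 37) = -92 + 4pb. Setting this equal to demand: 284 - 0.4pb = -92 + 4pb, so pb = 940/11.
Sellers receive ps = 940/11 + 37 = 1347/11; q' = 284 − 0.4·(940/11) = 2748/11.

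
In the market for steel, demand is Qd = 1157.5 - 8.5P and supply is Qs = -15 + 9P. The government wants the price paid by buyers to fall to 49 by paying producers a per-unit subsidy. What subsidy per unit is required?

At a buyer price of 49, quantity demanded is 1157.5 − 8.5·49 = 741.
Sellers supply 741 only when they receive Ps with -15 + 9·Ps = 741, i.e. Ps = 84.
s = Ps − Pb = 84 − 49 = 35.

Required subsidy s = 35 per unit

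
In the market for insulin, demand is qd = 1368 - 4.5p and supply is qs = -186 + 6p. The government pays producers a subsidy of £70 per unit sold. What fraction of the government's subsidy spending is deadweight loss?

DWL / government spending = 5/49

Pre-subsidy: 1368 - 4.5p = -186 + 6p gives p* = 148, q* = 702.
With the subsidy, sellers receive ps = pb + 70 for each unit, where pb is the price buyers pay.
Supply in terms of pb becomes qs = -186 + 6(pb + 70) = 234 + 6pb. Setting this equal to demand: 1368 - 4.5pb = 234 + 6pb, so pb = 108.
Sellers receive ps = 108 + 70 = 178; q' = 1368 − 4.5·108 = 882.
ΔCS = ½(702 + 882)(148 − 108) = 31680; ΔPS = ½(702 + 882)(178 − 148) = 23760.
Government spending = 70 × 882 = 61740.
DWL = ½ × 70 × (882 − 702) = 6300; fraction = 6300 / 61740 = 5/49.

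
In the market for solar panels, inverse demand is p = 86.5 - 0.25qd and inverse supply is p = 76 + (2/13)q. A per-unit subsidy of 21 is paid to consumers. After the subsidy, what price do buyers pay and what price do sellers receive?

Pre-subsidy: 86.5 - 0.25q = 76 + (2/13)q gives q* = 26 and p* = 80.
With the rebate, buyers effectively pay pb = ps − 21, where ps is the price sellers receive.
On the curves, pb = 86.5 - 0.25q and ps = 76 + (2/13)q; the wedge ps − pb = 21 gives 76 + (2/13)q − (86.5 - 0.25q) = 21, so q' = 78.
Then pb = 86.5 − 0.25·78 = 67 and ps = 76 + (2/13)·78 = 88.

Buyers pay 67; sellers receive 88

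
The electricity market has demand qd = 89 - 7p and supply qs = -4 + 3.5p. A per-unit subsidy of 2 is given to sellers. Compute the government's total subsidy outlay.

Government cost = 190/3

Pre-subsidy: 89 - 7p = -4 + 3.5p gives p* = 62/7, q* = 27.
With the subsidy, sellers receive ps = pb + 2 for each unit, where pb is the price buyers pay.
Supply in terms of pb becomes qs = -4 + 3.5(pb + 2) = 3 + 3.5pb. Setting this equal to demand: 89 - 7pb = 3 + 3.5pb, so pb = 172/21.
Sellers receive ps = 172/21 + 2 = 214/21; q' = 89 − 7·(172/21) = 95/3.
Government outlay = subsidy × quantity = 2 × 95/3 = 190/3.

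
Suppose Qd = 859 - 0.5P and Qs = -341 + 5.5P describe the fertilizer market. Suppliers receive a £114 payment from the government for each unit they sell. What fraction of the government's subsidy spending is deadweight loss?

DWL / government spending = 19/590

Pre-subsidy: 859 - 0.5P = -341 + 5.5P gives P* = 200, Q* = 759.
With the subsidy, sellers receive Ps = Pb + 114 for each unit, where Pb is the price buyers pay.
Supply in terms of Pb becomes Qs = -341 + 5.5(Pb + 114) = 286 + 5.5Pb. Setting this equal to demand: 859 - 0.5Pb = 286 + 5.5Pb, so Pb = 95.5.
Sellers receive Ps = 95.5 + 114 = 209.5; Q' = 859 − 0.5·95.5 = 811.25.
ΔCS = ½(759 + 811.25)(200 − 95.5) = 82045.5625; ΔPS = ½(759 + 811.25)(209.5 − 200) = 7458.6875.
Government spending = 114 × 811.25 = 92482.5.
DWL = ½ × 114 × (811.25 − 759) = 2978.25; fraction = 2978.25 / 92482.5 = 19/590.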